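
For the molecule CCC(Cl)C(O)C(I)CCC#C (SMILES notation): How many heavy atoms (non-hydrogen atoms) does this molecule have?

Every atom symbol written in the SMILES (organic subset) is one heavy atom; implicit H are not written.
Heavy atoms by element → C:9, Cl:1, I:1, O:1.
Total: 12.

12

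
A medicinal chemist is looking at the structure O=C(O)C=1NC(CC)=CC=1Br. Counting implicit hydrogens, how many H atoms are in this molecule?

Walk through each heavy atom and fill implicit hydrogens from standard valence (C 4, N 3, O 2, S 2, halogen 1):
  atom 1: O, bond orders sum to 2 (valence 2) → 0 H
  atom 2: C, bond orders sum to 4 (valence 4) → 0 H
  atom 3: O, bond orders sum to 1 (valence 2) → 1 H
  atom 4: C, bond orders sum to 4 (valence 4) → 0 H
  atom 5: N, bond orders sum to 2 (valence 3) → 1 H
  atom 6: C, bond orders sum to 4 (valence 4) → 0 H
  atom 7: C, bond orders sum to 2 (valence 4) → 2 H
  atom 8: C, bond orders sum to 1 (valence 4) → 3 H
  atom 9: C, bond orders sum to 3 (valence 4) → 1 H
  atom 10: C, bond orders sum to 4 (valence 4) → 0 H
  atom 11: Br (halogen, monovalent) → 0 H
Total hydrogens: 8.

8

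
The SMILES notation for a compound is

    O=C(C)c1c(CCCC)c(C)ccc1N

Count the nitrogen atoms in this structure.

1

Scan the SMILES for N atoms (remember two-letter symbols like Cl and Br are single atoms).
Nitrogen count: 1.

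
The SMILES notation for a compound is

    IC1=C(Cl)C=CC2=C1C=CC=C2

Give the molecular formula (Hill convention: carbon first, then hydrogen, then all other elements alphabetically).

Walk through each heavy atom and fill implicit hydrogens from standard valence (C 4, N 3, O 2, S 2, halogen 1):
  atom 1: I (halogen, monovalent) → 0 H
  atom 2: C, bond orders sum to 4 (valence 4) → 0 H
  atom 3: C, bond orders sum to 4 (valence 4) → 0 H
  atom 4: Cl (halogen, monovalent) → 0 H
  atom 5: C, bond orders sum to 3 (valence 4) → 1 H
  atom 6: C, bond orders sum to 3 (valence 4) → 1 H
  atom 7: C, bond orders sum to 4 (valence 4) → 0 H
  atom 8: C, bond orders sum to 4 (valence 4) → 0 H
  atom 9: C, bond orders sum to 3 (valence 4) → 1 H
  atom 10: C, bond orders sum to 3 (valence 4) → 1 H
  atom 11: C, bond orders sum to 3 (valence 4) → 1 H
  atom 12: C, bond orders sum to 3 (valence 4) → 1 H
Totals → C:10, H:6, Cl:1, I:1.
In Hill order: C10H6ClI.

C10H6ClI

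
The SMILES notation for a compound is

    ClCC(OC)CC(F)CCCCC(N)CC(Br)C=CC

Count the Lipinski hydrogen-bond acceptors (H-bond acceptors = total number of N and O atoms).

2

N atoms: 1; O atoms: 1.
Lipinski HBA = 1 + 1 = 2.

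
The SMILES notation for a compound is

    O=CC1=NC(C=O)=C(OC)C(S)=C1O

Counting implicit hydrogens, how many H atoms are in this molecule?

Walk through each heavy atom and fill implicit hydrogens from standard valence (C 4, N 3, O 2, S 2, halogen 1):
  atom 1: O, bond orders sum to 2 (valence 2) → 0 H
  atom 2: C, bond orders sum to 3 (valence 4) → 1 H
  atom 3: C, bond orders sum to 4 (valence 4) → 0 H
  atom 4: N, bond orders sum to 3 (valence 3) → 0 H
  atom 5: C, bond orders sum to 4 (valence 4) → 0 H
  atom 6: C, bond orders sum to 3 (valence 4) → 1 H
  atom 7: O, bond orders sum to 2 (valence 2) → 0 H
  atom 8: C, bond orders sum to 4 (valence 4) → 0 H
  atom 9: O, bond orders sum to 2 (valence 2) → 0 H
  atom 10: C, bond orders sum to 1 (valence 4) → 3 H
  atom 11: C, bond orders sum to 4 (valence 4) → 0 H
  atom 12: S, bond orders sum to 1 (valence 2) → 1 H
  atom 13: C, bond orders sum to 4 (valence 4) → 0 H
  atom 14: O, bond orders sum to 1 (valence 2) → 1 H
Total hydrogens: 7.

7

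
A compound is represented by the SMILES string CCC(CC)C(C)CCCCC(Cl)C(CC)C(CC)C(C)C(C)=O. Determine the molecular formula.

C22H43ClO

Walk through each heavy atom and fill implicit hydrogens from standard valence (C 4, N 3, O 2, S 2, halogen 1):
  atom 1: C, bond orders sum to 1 (valence 4) → 3 H
  atom 2: C, bond orders sum to 2 (valence 4) → 2 H
  atom 3: C, bond orders sum to 3 (valence 4) → 1 H
  atom 4: C, bond orders sum to 2 (valence 4) → 2 H
  atom 5: C, bond orders sum to 1 (valence 4) → 3 H
  atom 6: C, bond orders sum to 3 (valence 4) → 1 H
  atom 7: C, bond orders sum to 1 (valence 4) → 3 H
  atom 8: C, bond orders sum to 2 (valence 4) → 2 H
  atom 9: C, bond orders sum to 2 (valence 4) → 2 H
  atom 10: C, bond orders sum to 2 (valence 4) → 2 H
  atom 11: C, bond orders sum to 2 (valence 4) → 2 H
  atom 12: C, bond orders sum to 3 (valence 4) → 1 H
  atom 13: Cl (halogen, monovalent) → 0 H
  atom 14: C, bond orders sum to 3 (valence 4) → 1 H
  atom 15: C, bond orders sum to 2 (valence 4) → 2 H
  atom 16: C, bond orders sum to 1 (valence 4) → 3 H
  atom 17: C, bond orders sum to 3 (valence 4) → 1 H
  atom 18: C, bond orders sum to 2 (valence 4) → 2 H
  atom 19: C, bond orders sum to 1 (valence 4) → 3 H
  atom 20: C, bond orders sum to 3 (valence 4) → 1 H
  atom 21: C, bond orders sum to 1 (valence 4) → 3 H
  atom 22: C, bond orders sum to 4 (valence 4) → 0 H
  atom 23: C, bond orders sum to 1 (valence 4) → 3 H
  atom 24: O, bond orders sum to 2 (valence 2) → 0 H
Totals → C:22, H:43, Cl:1, O:1.
In Hill order: C22H43ClO.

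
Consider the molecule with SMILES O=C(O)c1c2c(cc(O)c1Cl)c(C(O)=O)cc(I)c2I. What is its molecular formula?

C12H5ClI2O5

Walk through each heavy atom and fill implicit hydrogens from standard valence (C 4, N 3, O 2, S 2, halogen 1); for lowercase aromatic atoms, an aromatic c carries 1 H when it has two neighbours and 0 H with three, and aromatic n carries 0 H:
  atom 1: O, bond orders sum to 2 (valence 2) → 0 H
  atom 2: C, bond orders sum to 4 (valence 4) → 0 H
  atom 3: O, bond orders sum to 1 (valence 2) → 1 H
  atom 4: aromatic c, 3 neighbours → 0 H
  atom 5: aromatic c, 3 neighbours → 0 H
  atom 6: aromatic c, 3 neighbours → 0 H
  atom 7: aromatic c, 2 neighbours → 1 H
  atom 8: aromatic c, 3 neighbours → 0 H
  atom 9: O, bond orders sum to 1 (valence 2) → 1 H
  atom 10: aromatic c, 3 neighbours → 0 H
  atom 11: Cl (halogen, monovalent) → 0 H
  atom 12: aromatic c, 3 neighbours → 0 H
  atom 13: C, bond orders sum to 4 (valence 4) → 0 H
  atom 14: O, bond orders sum to 1 (valence 2) → 1 H
  atom 15: O, bond orders sum to 2 (valence 2) → 0 H
  atom 16: aromatic c, 2 neighbours → 1 H
  atom 17: aromatic c, 3 neighbours → 0 H
  atom 18: I (halogen, monovalent) → 0 H
  atom 19: aromatic c, 3 neighbours → 0 H
  atom 20: I (halogen, monovalent) → 0 H
Totals → C:12, H:5, Cl:1, I:2, O:5.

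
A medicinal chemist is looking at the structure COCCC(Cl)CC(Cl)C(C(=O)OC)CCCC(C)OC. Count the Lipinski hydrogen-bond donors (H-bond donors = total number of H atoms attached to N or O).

0

Donors: find every N or O and count the H atoms it carries.
  atom 2 (O): bond orders sum to 2 → 0 H
  atom 12 (O): bond orders sum to 2 → 0 H
  atom 13 (O): bond orders sum to 2 → 0 H
  atom 20 (O): bond orders sum to 2 → 0 H
Lipinski HBD = 0.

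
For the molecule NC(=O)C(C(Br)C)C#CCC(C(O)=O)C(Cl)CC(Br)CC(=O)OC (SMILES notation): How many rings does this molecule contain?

In SMILES, each pair of matching ring-closure digits denotes one ring-closing bond; the number of such bonds equals the number of independent rings.
Ring-closure bonds here: 0.

0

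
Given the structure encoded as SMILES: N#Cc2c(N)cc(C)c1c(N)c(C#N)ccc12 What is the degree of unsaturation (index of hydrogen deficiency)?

11

Molecular formula: C13H10N4.
DoU = (2C + 2 + N − H − X) / 2, where X is the halogen count and O/S are ignored.
    = (2·13 + 2 + 4 − 10 − 0) / 2 = 22 / 2 = 11.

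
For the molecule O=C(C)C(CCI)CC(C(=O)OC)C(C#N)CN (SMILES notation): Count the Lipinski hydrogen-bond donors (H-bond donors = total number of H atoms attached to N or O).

Donors: find every N or O and count the H atoms it carries.
  atom 1 (O): bond orders sum to 2 → 0 H
  atom 11 (O): bond orders sum to 2 → 0 H
  atom 12 (O): bond orders sum to 2 → 0 H
  atom 16 (N): bond orders sum to 3 → 0 H
  atom 18 (N): bond orders sum to 1 → 2 H
Lipinski HBD = 2.

2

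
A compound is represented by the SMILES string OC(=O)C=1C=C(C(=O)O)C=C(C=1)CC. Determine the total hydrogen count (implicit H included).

Walk through each heavy atom and fill implicit hydrogens from standard valence (C 4, N 3, O 2, S 2, halogen 1):
  atom 1: O, bond orders sum to 1 (valence 2) → 1 H
  atom 2: C, bond orders sum to 4 (valence 4) → 0 H
  atom 3: O, bond orders sum to 2 (valence 2) → 0 H
  atom 4: C, bond orders sum to 4 (valence 4) → 0 H
  atom 5: C, bond orders sum to 3 (valence 4) → 1 H
  atom 6: C, bond orders sum to 4 (valence 4) → 0 H
  atom 7: C, bond orders sum to 4 (valence 4) → 0 H
  atom 8: O, bond orders sum to 2 (valence 2) → 0 H
  atom 9: O, bond orders sum to 1 (valence 2) → 1 H
  atom 10: C, bond orders sum to 3 (valence 4) → 1 H
  atom 11: C, bond orders sum to 4 (valence 4) → 0 H
  atom 12: C, bond orders sum to 3 (valence 4) → 1 H
  atom 13: C, bond orders sum to 2 (valence 4) → 2 H
  atom 14: C, bond orders sum to 1 (valence 4) → 3 H
Total hydrogens: 10.

10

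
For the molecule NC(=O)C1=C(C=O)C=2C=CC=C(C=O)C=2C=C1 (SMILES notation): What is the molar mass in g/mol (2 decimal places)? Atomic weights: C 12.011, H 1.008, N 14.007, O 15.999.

First, the molecular formula is C13H9NO3 (counting implicit H from valence).
  C: 13 × 12.011 = 156.143
  H: 9 × 1.008 = 9.072
  N: 1 × 14.007 = 14.007
  O: 3 × 15.999 = 47.997
Sum: 13×12.011 + 9×1.008 + 1×14.007 + 3×15.999 = 227.219 → 227.22 g/mol.

227.22 g/mol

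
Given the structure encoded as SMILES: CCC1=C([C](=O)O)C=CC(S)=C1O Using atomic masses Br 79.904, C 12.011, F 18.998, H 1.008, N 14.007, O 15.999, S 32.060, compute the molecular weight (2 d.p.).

First, the molecular formula is C9H10O3S (counting implicit H from valence).
  C: 9 × 12.011 = 108.099
  H: 10 × 1.008 = 10.080
  O: 3 × 15.999 = 47.997
  S: 1 × 32.060 = 32.060
Sum: 9×12.011 + 10×1.008 + 3×15.999 + 1×32.060 = 198.236 → 198.24 g/mol.

198.24 g/mol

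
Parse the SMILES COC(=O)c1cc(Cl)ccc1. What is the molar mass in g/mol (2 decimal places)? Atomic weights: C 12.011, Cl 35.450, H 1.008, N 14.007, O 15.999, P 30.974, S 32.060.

First, the molecular formula is C8H7ClO2 (counting implicit H from valence).
  C: 8 × 12.011 = 96.088
  Cl: 1 × 35.450 = 35.450
  H: 7 × 1.008 = 7.056
  O: 2 × 15.999 = 31.998
Sum: 8×12.011 + 1×35.450 + 7×1.008 + 2×15.999 = 170.592 → 170.59 g/mol.

170.59 g/mol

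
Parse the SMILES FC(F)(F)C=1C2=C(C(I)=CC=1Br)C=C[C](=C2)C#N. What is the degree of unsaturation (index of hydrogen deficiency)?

9

Molecular formula: C12H4BrF3IN.
DoU = (2C + 2 + N − H − X) / 2, where X is the halogen count and O/S are ignored.
    = (2·12 + 2 + 1 − 4 − 5) / 2 = 18 / 2 = 9.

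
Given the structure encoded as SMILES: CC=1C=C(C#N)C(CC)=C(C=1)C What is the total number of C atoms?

11

Count every carbon token in the SMILES (each C, including those in ring-closure positions and inside branches).
Carbon count: 11.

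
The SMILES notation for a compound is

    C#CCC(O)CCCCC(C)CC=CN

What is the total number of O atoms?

Scan the SMILES for O atoms (remember two-letter symbols like Cl and Br are single atoms).
Oxygen count: 1.

1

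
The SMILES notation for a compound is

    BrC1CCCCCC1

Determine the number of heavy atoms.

Every atom symbol written in the SMILES (organic subset) is one heavy atom; implicit H are not written.
Heavy atoms by element → Br:1, C:7.
Total: 8.

8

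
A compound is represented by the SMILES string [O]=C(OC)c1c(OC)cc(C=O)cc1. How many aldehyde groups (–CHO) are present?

The aldehyde motif appears at heavy-atom position 11 in the SMILES.
Other groups present: 1 ester, 1 ether.
Aldehyde count: 1.

1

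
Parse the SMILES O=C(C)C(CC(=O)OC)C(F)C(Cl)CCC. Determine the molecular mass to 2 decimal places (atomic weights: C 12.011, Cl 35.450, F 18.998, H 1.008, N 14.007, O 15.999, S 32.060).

252.71 g/mol

First, the molecular formula is C11H18ClFO3 (counting implicit H from valence).
  C: 11 × 12.011 = 132.121
  Cl: 1 × 35.450 = 35.450
  F: 1 × 18.998 = 18.998
  H: 18 × 1.008 = 18.144
  O: 3 × 15.999 = 47.997
Sum: 11×12.011 + 1×35.450 + 1×18.998 + 18×1.008 + 3×15.999 = 252.710 → 252.71 g/mol.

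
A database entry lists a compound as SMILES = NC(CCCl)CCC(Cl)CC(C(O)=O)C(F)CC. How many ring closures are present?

0

In SMILES, each pair of matching ring-closure digits denotes one ring-closing bond; the number of such bonds equals the number of independent rings.
Ring-closure bonds here: 0.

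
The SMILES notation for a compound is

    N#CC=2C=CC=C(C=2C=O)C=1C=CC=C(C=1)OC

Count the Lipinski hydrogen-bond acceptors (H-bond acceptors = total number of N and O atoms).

3

N atoms: 1; O atoms: 2.
Lipinski HBA = 1 + 2 = 3.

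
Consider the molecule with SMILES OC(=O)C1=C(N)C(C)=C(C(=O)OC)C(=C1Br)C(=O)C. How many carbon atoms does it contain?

Count every carbon token in the SMILES (each C, including those in ring-closure positions and inside branches).
Carbon count: 12.

12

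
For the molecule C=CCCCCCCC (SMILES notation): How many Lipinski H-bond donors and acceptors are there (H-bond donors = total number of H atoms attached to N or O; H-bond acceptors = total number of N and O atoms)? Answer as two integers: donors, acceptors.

Donors: find every N or O and count the H atoms it carries.
  (no N or O atoms present)
Lipinski HBD = 0.
Acceptors: N atoms = 0, O atoms = 0 → HBA = 0.

0, 0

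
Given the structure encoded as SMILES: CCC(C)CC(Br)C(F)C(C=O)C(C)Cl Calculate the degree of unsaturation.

1

Molecular formula: C11H19BrClFO.
DoU = (2C + 2 + N − H − X) / 2, where X is the halogen count and O/S are ignored.
    = (2·11 + 2 + 0 − 19 − 3) / 2 = 2 / 2 = 1.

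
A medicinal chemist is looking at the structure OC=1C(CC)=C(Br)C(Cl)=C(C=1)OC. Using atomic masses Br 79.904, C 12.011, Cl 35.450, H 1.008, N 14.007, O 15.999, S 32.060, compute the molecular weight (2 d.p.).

265.53 g/mol

First, the molecular formula is C9H10BrClO2 (counting implicit H from valence).
  Br: 1 × 79.904 = 79.904
  C: 9 × 12.011 = 108.099
  Cl: 1 × 35.450 = 35.450
  H: 10 × 1.008 = 10.080
  O: 2 × 15.999 = 31.998
Sum: 1×79.904 + 9×12.011 + 1×35.450 + 10×1.008 + 2×15.999 = 265.531 → 265.53 g/mol.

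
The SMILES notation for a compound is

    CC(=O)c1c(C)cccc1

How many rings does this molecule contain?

In SMILES, each pair of matching ring-closure digits denotes one ring-closing bond; the number of such bonds equals the number of independent rings.
Ring-closure bonds here: 1.

1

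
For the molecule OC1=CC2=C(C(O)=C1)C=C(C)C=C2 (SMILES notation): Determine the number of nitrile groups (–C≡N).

0

Scan the SMILES for the nitrile motif — none present.
Groups that are present: 2 hydroxyl.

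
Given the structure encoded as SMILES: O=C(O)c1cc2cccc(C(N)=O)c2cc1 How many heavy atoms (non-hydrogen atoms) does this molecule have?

Every atom symbol written in the SMILES (organic subset) is one heavy atom; implicit H are not written.
Heavy atoms by element → C:12, N:1, O:3.
Total: 16.

16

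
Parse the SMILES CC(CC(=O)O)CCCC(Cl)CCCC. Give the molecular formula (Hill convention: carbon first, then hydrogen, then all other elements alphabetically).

Walk through each heavy atom and fill implicit hydrogens from standard valence (C 4, N 3, O 2, S 2, halogen 1):
  atom 1: C, bond orders sum to 1 (valence 4) → 3 H
  atom 2: C, bond orders sum to 3 (valence 4) → 1 H
  atom 3: C, bond orders sum to 2 (valence 4) → 2 H
  atom 4: C, bond orders sum to 4 (valence 4) → 0 H
  atom 5: O, bond orders sum to 2 (valence 2) → 0 H
  atom 6: O, bond orders sum to 1 (valence 2) → 1 H
  atom 7: C, bond orders sum to 2 (valence 4) → 2 H
  atom 8: C, bond orders sum to 2 (valence 4) → 2 H
  atom 9: C, bond orders sum to 2 (valence 4) → 2 H
  atom 10: C, bond orders sum to 3 (valence 4) → 1 H
  atom 11: Cl (halogen, monovalent) → 0 H
  atom 12: C, bond orders sum to 2 (valence 4) → 2 H
  atom 13: C, bond orders sum to 2 (valence 4) → 2 H
  atom 14: C, bond orders sum to 2 (valence 4) → 2 H
  atom 15: C, bond orders sum to 1 (valence 4) → 3 H
Totals → C:12, H:23, Cl:1, O:2.
In Hill order: C12H23ClO2.

C12H23ClO2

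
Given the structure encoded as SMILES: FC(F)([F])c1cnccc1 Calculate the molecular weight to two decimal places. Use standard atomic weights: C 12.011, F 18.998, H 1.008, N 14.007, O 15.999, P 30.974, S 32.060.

First, the molecular formula is C6H4F3N (counting implicit H from valence).
  C: 6 × 12.011 = 72.066
  F: 3 × 18.998 = 56.994
  H: 4 × 1.008 = 4.032
  N: 1 × 14.007 = 14.007
Sum: 6×12.011 + 3×18.998 + 4×1.008 + 1×14.007 = 147.099 → 147.10 g/mol.

147.10 g/mol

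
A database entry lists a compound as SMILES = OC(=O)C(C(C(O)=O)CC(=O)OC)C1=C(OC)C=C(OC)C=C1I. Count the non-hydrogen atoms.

24

Every atom symbol written in the SMILES (organic subset) is one heavy atom; implicit H are not written.
Heavy atoms by element → C:15, I:1, O:8.
Total: 24.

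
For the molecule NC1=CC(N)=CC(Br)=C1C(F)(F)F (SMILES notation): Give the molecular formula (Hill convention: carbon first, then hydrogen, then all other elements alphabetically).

C7H6BrF3N2

Walk through each heavy atom and fill implicit hydrogens from standard valence (C 4, N 3, O 2, S 2, halogen 1):
  atom 1: N, bond orders sum to 1 (valence 3) → 2 H
  atom 2: C, bond orders sum to 4 (valence 4) → 0 H
  atom 3: C, bond orders sum to 3 (valence 4) → 1 H
  atom 4: C, bond orders sum to 4 (valence 4) → 0 H
  atom 5: N, bond orders sum to 1 (valence 3) → 2 H
  atom 6: C, bond orders sum to 3 (valence 4) → 1 H
  atom 7: C, bond orders sum to 4 (valence 4) → 0 H
  atom 8: Br (halogen, monovalent) → 0 H
  atom 9: C, bond orders sum to 4 (valence 4) → 0 H
  atom 10: C, bond orders sum to 4 (valence 4) → 0 H
  atom 11: F (halogen, monovalent) → 0 H
  atom 12: F (halogen, monovalent) → 0 H
  atom 13: F (halogen, monovalent) → 0 H
Totals → C:7, H:6, Br:1, F:3, N:2.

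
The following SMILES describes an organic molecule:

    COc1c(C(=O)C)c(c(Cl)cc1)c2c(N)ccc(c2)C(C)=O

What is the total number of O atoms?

3

Scan the SMILES for O atoms (remember two-letter symbols like Cl and Br are single atoms).
Oxygen count: 3.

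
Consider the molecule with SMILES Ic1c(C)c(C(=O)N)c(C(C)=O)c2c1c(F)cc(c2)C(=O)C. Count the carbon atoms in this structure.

Count every carbon token in the SMILES (each C, including those in ring-closure positions and inside branches).
Carbon count: 16.

16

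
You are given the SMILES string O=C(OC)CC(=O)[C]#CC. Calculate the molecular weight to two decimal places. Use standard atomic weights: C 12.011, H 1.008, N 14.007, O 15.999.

First, the molecular formula is C7H8O3 (counting implicit H from valence).
  C: 7 × 12.011 = 84.077
  H: 8 × 1.008 = 8.064
  O: 3 × 15.999 = 47.997
Sum: 7×12.011 + 8×1.008 + 3×15.999 = 140.138 → 140.14 g/mol.

140.14 g/mol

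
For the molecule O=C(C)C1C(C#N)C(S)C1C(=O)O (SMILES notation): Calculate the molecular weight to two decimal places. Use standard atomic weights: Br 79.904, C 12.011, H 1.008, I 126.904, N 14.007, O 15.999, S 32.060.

First, the molecular formula is C8H9NO3S (counting implicit H from valence).
  C: 8 × 12.011 = 96.088
  H: 9 × 1.008 = 9.072
  N: 1 × 14.007 = 14.007
  O: 3 × 15.999 = 47.997
  S: 1 × 32.060 = 32.060
Sum: 8×12.011 + 9×1.008 + 1×14.007 + 3×15.999 + 1×32.060 = 199.224 → 199.22 g/mol.

199.22 g/mol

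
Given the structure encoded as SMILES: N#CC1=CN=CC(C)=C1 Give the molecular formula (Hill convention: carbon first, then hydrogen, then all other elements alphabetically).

Walk through each heavy atom and fill implicit hydrogens from standard valence (C 4, N 3, O 2, S 2, halogen 1):
  atom 1: N, bond orders sum to 3 (valence 3) → 0 H
  atom 2: C, bond orders sum to 4 (valence 4) → 0 H
  atom 3: C, bond orders sum to 4 (valence 4) → 0 H
  atom 4: C, bond orders sum to 3 (valence 4) → 1 H
  atom 5: N, bond orders sum to 3 (valence 3) → 0 H
  atom 6: C, bond orders sum to 3 (valence 4) → 1 H
  atom 7: C, bond orders sum to 4 (valence 4) → 0 H
  atom 8: C, bond orders sum to 1 (valence 4) → 3 H
  atom 9: C, bond orders sum to 3 (valence 4) → 1 H
Totals → C:7, H:6, N:2.

C7H6N2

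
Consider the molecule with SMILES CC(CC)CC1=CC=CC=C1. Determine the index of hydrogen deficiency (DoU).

4

Degree of unsaturation = (number of rings) + (number of π bonds).
Ring closures in the SMILES: 1.
π bonds: 3 double bonds (each 1 DoU) → 3 DoU from unsaturation.
Total DoU = 1 + 3 = 4.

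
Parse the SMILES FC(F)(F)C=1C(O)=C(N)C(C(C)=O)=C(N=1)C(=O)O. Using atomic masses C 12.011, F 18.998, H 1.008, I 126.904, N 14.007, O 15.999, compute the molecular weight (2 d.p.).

264.16 g/mol

First, the molecular formula is C9H7F3N2O4 (counting implicit H from valence).
  C: 9 × 12.011 = 108.099
  F: 3 × 18.998 = 56.994
  H: 7 × 1.008 = 7.056
  N: 2 × 14.007 = 28.014
  O: 4 × 15.999 = 63.996
Sum: 9×12.011 + 3×18.998 + 7×1.008 + 2×14.007 + 4×15.999 = 264.159 → 264.16 g/mol.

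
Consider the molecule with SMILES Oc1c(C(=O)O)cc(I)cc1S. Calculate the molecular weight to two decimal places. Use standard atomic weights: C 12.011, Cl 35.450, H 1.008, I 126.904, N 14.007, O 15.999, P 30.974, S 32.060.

296.08 g/mol

First, the molecular formula is C7H5IO3S (counting implicit H from valence).
  C: 7 × 12.011 = 84.077
  H: 5 × 1.008 = 5.040
  I: 1 × 126.904 = 126.904
  O: 3 × 15.999 = 47.997
  S: 1 × 32.060 = 32.060
Sum: 7×12.011 + 5×1.008 + 1×126.904 + 3×15.999 + 1×32.060 = 296.078 → 296.08 g/mol.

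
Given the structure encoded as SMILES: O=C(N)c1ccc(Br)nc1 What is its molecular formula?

C6H5BrN2O

Walk through each heavy atom and fill implicit hydrogens from standard valence (C 4, N 3, O 2, S 2, halogen 1); for lowercase aromatic atoms, an aromatic c carries 1 H when it has two neighbours and 0 H with three, and aromatic n carries 0 H:
  atom 1: O, bond orders sum to 2 (valence 2) → 0 H
  atom 2: C, bond orders sum to 4 (valence 4) → 0 H
  atom 3: N, bond orders sum to 1 (valence 3) → 2 H
  atom 4: aromatic c, 3 neighbours → 0 H
  atom 5: aromatic c, 2 neighbours → 1 H
  atom 6: aromatic c, 2 neighbours → 1 H
  atom 7: aromatic c, 3 neighbours → 0 H
  atom 8: Br (halogen, monovalent) → 0 H
  atom 9: aromatic n, 2 neighbours → 0 H
  atom 10: aromatic c, 2 neighbours → 1 H
Totals → C:6, H:5, Br:1, N:2, O:1.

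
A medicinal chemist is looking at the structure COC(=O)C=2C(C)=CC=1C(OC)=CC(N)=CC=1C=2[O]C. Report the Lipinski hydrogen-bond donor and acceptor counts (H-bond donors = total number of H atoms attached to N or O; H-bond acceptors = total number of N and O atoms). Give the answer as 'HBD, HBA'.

Donors: find every N or O and count the H atoms it carries.
  atom 2 (O): bond orders sum to 2 → 0 H
  atom 4 (O): bond orders sum to 2 → 0 H
  atom 11 (O): bond orders sum to 2 → 0 H
  atom 15 (N): bond orders sum to 1 → 2 H
  atom 19 (O): bond orders sum to 2 → 0 H
Lipinski HBD = 2.
Acceptors: N atoms = 1, O atoms = 4 → HBA = 5.

2, 5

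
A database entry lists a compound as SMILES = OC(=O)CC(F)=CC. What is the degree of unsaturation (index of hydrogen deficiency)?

Molecular formula: C5H7FO2.
DoU = (2C + 2 + N − H − X) / 2, where X is the halogen count and O/S are ignored.
    = (2·5 + 2 + 0 − 7 − 1) / 2 = 4 / 2 = 2.

2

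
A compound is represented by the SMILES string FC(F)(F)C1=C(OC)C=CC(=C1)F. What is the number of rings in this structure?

In SMILES, each pair of matching ring-closure digits denotes one ring-closing bond; the number of such bonds equals the number of independent rings.
Ring-closure bonds here: 1.

1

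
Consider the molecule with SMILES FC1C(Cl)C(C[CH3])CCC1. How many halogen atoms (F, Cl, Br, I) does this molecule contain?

2

Halogen atoms appear at heavy-atom positions 1, 4 (1×Cl, 1×F).
Halogen count: 2.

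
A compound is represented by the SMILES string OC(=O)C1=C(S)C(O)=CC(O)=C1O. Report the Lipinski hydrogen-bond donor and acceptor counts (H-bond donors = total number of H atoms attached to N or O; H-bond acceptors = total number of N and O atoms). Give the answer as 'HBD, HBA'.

Donors: find every N or O and count the H atoms it carries.
  atom 1 (O): bond orders sum to 1 → 1 H
  atom 3 (O): bond orders sum to 2 → 0 H
  atom 8 (O): bond orders sum to 1 → 1 H
  atom 11 (O): bond orders sum to 1 → 1 H
  atom 13 (O): bond orders sum to 1 → 1 H
Lipinski HBD = 4.
Acceptors: N atoms = 0, O atoms = 5 → HBA = 5.

4, 5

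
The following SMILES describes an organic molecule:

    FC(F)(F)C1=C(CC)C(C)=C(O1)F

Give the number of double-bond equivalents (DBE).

3

Degree of unsaturation = (number of rings) + (number of π bonds).
Ring closures in the SMILES: 1.
π bonds: 2 double bonds (each 1 DoU) → 2 DoU from unsaturation.
Total DoU = 1 + 2 = 3.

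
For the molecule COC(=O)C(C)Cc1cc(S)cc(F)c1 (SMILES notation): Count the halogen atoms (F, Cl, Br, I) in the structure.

Halogen atoms appear at heavy-atom position 14 (1×F).
Other groups present: 1 ester, 1 thiol.
Halogen count: 1.

1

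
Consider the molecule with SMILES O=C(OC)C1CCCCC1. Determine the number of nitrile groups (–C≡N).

Scan the SMILES for the nitrile motif — none present.
Groups that are present: 1 ester.

0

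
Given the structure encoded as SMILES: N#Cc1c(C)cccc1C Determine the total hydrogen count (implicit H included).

Walk through each heavy atom and fill implicit hydrogens from standard valence (C 4, N 3, O 2, S 2, halogen 1); for lowercase aromatic atoms, an aromatic c carries 1 H when it has two neighbours and 0 H with three, and aromatic n carries 0 H:
  atom 1: N, bond orders sum to 3 (valence 3) → 0 H
  atom 2: C, bond orders sum to 4 (valence 4) → 0 H
  atom 3: aromatic c, 3 neighbours → 0 H
  atom 4: aromatic c, 3 neighbours → 0 H
  atom 5: C, bond orders sum to 1 (valence 4) → 3 H
  atom 6: aromatic c, 2 neighbours → 1 H
  atom 7: aromatic c, 2 neighbours → 1 H
  atom 8: aromatic c, 2 neighbours → 1 H
  atom 9: aromatic c, 3 neighbours → 0 H
  atom 10: C, bond orders sum to 1 (valence 4) → 3 H
Total hydrogens: 9.

9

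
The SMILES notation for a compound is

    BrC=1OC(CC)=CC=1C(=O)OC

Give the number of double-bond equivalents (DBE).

4

Degree of unsaturation = (number of rings) + (number of π bonds).
Ring closures in the SMILES: 1.
π bonds: 3 double bonds (each 1 DoU) → 3 DoU from unsaturation.
Total DoU = 1 + 3 = 4.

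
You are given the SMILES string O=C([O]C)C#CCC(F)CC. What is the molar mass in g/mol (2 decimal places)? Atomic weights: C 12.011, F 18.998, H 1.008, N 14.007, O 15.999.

First, the molecular formula is C8H11FO2 (counting implicit H from valence).
  C: 8 × 12.011 = 96.088
  F: 1 × 18.998 = 18.998
  H: 11 × 1.008 = 11.088
  O: 2 × 15.999 = 31.998
Sum: 8×12.011 + 1×18.998 + 11×1.008 + 2×15.999 = 158.172 → 158.17 g/mol.

158.17 g/mol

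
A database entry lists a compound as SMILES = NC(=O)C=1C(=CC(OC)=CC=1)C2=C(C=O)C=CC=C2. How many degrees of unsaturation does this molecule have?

Degree of unsaturation = (number of rings) + (number of π bonds).
Ring closures in the SMILES: 2.
π bonds: 8 double bonds (each 1 DoU) → 8 DoU from unsaturation.
Total DoU = 2 + 8 = 10.

10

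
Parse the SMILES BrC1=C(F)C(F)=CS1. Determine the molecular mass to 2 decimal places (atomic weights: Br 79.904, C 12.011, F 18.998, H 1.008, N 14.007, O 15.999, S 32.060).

199.01 g/mol

First, the molecular formula is C4HBrF2S (counting implicit H from valence).
  Br: 1 × 79.904 = 79.904
  C: 4 × 12.011 = 48.044
  F: 2 × 18.998 = 37.996
  H: 1 × 1.008 = 1.008
  S: 1 × 32.060 = 32.060
Sum: 1×79.904 + 4×12.011 + 2×18.998 + 1×1.008 + 1×32.060 = 199.012 → 199.01 g/mol.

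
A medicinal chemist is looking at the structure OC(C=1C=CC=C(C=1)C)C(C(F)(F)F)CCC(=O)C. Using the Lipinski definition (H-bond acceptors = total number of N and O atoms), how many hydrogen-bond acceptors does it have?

2

N atoms: 0; O atoms: 2.
Lipinski HBA = 0 + 2 = 2.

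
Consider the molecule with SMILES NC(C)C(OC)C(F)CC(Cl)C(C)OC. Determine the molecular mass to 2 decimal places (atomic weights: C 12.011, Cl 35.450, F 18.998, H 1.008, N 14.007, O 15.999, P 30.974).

First, the molecular formula is C10H21ClFNO2 (counting implicit H from valence).
  C: 10 × 12.011 = 120.110
  Cl: 1 × 35.450 = 35.450
  F: 1 × 18.998 = 18.998
  H: 21 × 1.008 = 21.168
  N: 1 × 14.007 = 14.007
  O: 2 × 15.999 = 31.998
Sum: 10×12.011 + 1×35.450 + 1×18.998 + 21×1.008 + 1×14.007 + 2×15.999 = 241.731 → 241.73 g/mol.

241.73 g/mol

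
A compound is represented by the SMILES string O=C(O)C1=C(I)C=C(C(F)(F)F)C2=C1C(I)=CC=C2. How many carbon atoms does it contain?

Count every carbon token in the SMILES (each C, including those in ring-closure positions and inside branches).
Carbon count: 12.

12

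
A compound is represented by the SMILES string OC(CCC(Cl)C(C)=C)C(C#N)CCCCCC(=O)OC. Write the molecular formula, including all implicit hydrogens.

C16H26ClNO3

Walk through each heavy atom and fill implicit hydrogens from standard valence (C 4, N 3, O 2, S 2, halogen 1):
  atom 1: O, bond orders sum to 1 (valence 2) → 1 H
  atom 2: C, bond orders sum to 3 (valence 4) → 1 H
  atom 3: C, bond orders sum to 2 (valence 4) → 2 H
  atom 4: C, bond orders sum to 2 (valence 4) → 2 H
  atom 5: C, bond orders sum to 3 (valence 4) → 1 H
  atom 6: Cl (halogen, monovalent) → 0 H
  atom 7: C, bond orders sum to 4 (valence 4) → 0 H
  atom 8: C, bond orders sum to 1 (valence 4) → 3 H
  atom 9: C, bond orders sum to 2 (valence 4) → 2 H
  atom 10: C, bond orders sum to 3 (valence 4) → 1 H
  atom 11: C, bond orders sum to 4 (valence 4) → 0 H
  atom 12: N, bond orders sum to 3 (valence 3) → 0 H
  atom 13: C, bond orders sum to 2 (valence 4) → 2 H
  atom 14: C, bond orders sum to 2 (valence 4) → 2 H
  atom 15: C, bond orders sum to 2 (valence 4) → 2 H
  atom 16: C, bond orders sum to 2 (valence 4) → 2 H
  atom 17: C, bond orders sum to 2 (valence 4) → 2 H
  atom 18: C, bond orders sum to 4 (valence 4) → 0 H
  atom 19: O, bond orders sum to 2 (valence 2) → 0 H
  atom 20: O, bond orders sum to 2 (valence 2) → 0 H
  atom 21: C, bond orders sum to 1 (valence 4) → 3 H
Totals → C:16, H:26, Cl:1, N:1, O:3.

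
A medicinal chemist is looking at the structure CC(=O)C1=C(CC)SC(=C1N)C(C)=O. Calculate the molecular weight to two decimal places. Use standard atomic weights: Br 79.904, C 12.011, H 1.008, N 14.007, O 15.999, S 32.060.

First, the molecular formula is C10H13NO2S (counting implicit H from valence).
  C: 10 × 12.011 = 120.110
  H: 13 × 1.008 = 13.104
  N: 1 × 14.007 = 14.007
  O: 2 × 15.999 = 31.998
  S: 1 × 32.060 = 32.060
Sum: 10×12.011 + 13×1.008 + 1×14.007 + 2×15.999 + 1×32.060 = 211.279 → 211.28 g/mol.

211.28 g/mol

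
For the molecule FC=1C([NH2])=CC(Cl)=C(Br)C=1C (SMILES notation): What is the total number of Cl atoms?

Scan the SMILES for Cl atoms (remember two-letter symbols like Cl and Br are single atoms).
Chlorine count: 1.

1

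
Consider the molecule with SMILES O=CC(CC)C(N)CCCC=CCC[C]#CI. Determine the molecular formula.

Walk through each heavy atom and fill implicit hydrogens from standard valence (C 4, N 3, O 2, S 2, halogen 1):
  atom 1: O, bond orders sum to 2 (valence 2) → 0 H
  atom 2: C, bond orders sum to 3 (valence 4) → 1 H
  atom 3: C, bond orders sum to 3 (valence 4) → 1 H
  atom 4: C, bond orders sum to 2 (valence 4) → 2 H
  atom 5: C, bond orders sum to 1 (valence 4) → 3 H
  atom 6: C, bond orders sum to 3 (valence 4) → 1 H
  atom 7: N, bond orders sum to 1 (valence 3) → 2 H
  atom 8: C, bond orders sum to 2 (valence 4) → 2 H
  atom 9: C, bond orders sum to 2 (valence 4) → 2 H
  atom 10: C, bond orders sum to 2 (valence 4) → 2 H
  atom 11: C, bond orders sum to 3 (valence 4) → 1 H
  atom 12: C, bond orders sum to 3 (valence 4) → 1 H
  atom 13: C, bond orders sum to 2 (valence 4) → 2 H
  atom 14: C, bond orders sum to 2 (valence 4) → 2 H
  atom 15: C with explicit H count 0
  atom 16: C, bond orders sum to 4 (valence 4) → 0 H
  atom 17: I (halogen, monovalent) → 0 H
Totals → C:14, H:22, I:1, N:1, O:1.
In Hill order: C14H22INO.

C14H22INO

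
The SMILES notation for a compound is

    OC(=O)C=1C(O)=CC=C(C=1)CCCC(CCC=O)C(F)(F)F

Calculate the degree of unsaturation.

Degree of unsaturation = (number of rings) + (number of π bonds).
Ring closures in the SMILES: 1.
π bonds: 5 double bonds (each 1 DoU) → 5 DoU from unsaturation.
Total DoU = 1 + 5 = 6.

6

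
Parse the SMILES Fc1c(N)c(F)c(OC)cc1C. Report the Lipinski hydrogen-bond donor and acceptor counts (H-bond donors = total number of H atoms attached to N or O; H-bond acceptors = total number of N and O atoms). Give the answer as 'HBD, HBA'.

2, 2

Donors: find every N or O and count the H atoms it carries.
  atom 4 (N): bond orders sum to 1 → 2 H
  atom 8 (O): bond orders sum to 2 → 0 H
Lipinski HBD = 2.
Acceptors: N atoms = 1, O atoms = 1 → HBA = 2.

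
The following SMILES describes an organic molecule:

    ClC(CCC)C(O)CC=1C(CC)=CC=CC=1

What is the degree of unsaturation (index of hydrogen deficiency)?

Molecular formula: C14H21ClO.
DoU = (2C + 2 + N − H − X) / 2, where X is the halogen count and O/S are ignored.
    = (2·14 + 2 + 0 − 21 − 1) / 2 = 8 / 2 = 4.

4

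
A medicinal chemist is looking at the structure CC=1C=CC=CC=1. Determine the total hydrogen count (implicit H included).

Walk through each heavy atom and fill implicit hydrogens from standard valence (C 4, N 3, O 2, S 2, halogen 1):
  atom 1: C, bond orders sum to 1 (valence 4) → 3 H
  atom 2: C, bond orders sum to 4 (valence 4) → 0 H
  atom 3: C, bond orders sum to 3 (valence 4) → 1 H
  atom 4: C, bond orders sum to 3 (valence 4) → 1 H
  atom 5: C, bond orders sum to 3 (valence 4) → 1 H
  atom 6: C, bond orders sum to 3 (valence 4) → 1 H
  atom 7: C, bond orders sum to 3 (valence 4) → 1 H
Total hydrogens: 8.

8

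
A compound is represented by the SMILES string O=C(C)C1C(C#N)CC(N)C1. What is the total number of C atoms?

Count every carbon token in the SMILES (each C, including those in ring-closure positions and inside branches).
Carbon count: 8.

8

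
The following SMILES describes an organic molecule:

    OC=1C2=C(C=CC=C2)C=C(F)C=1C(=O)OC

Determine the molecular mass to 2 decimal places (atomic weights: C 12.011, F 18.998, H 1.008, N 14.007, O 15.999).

220.20 g/mol

First, the molecular formula is C12H9FO3 (counting implicit H from valence).
  C: 12 × 12.011 = 144.132
  F: 1 × 18.998 = 18.998
  H: 9 × 1.008 = 9.072
  O: 3 × 15.999 = 47.997
Sum: 12×12.011 + 1×18.998 + 9×1.008 + 3×15.999 = 220.199 → 220.20 g/mol.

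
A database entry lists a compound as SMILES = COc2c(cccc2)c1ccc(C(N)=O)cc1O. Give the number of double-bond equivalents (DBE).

Molecular formula: C14H13NO3.
DoU = (2C + 2 + N − H − X) / 2, where X is the halogen count and O/S are ignored.
    = (2·14 + 2 + 1 − 13 − 0) / 2 = 18 / 2 = 9.

9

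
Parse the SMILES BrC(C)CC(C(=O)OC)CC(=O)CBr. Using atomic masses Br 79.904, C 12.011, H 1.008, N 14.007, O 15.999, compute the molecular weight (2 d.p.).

330.02 g/mol

First, the molecular formula is C9H14Br2O3 (counting implicit H from valence).
  Br: 2 × 79.904 = 159.808
  C: 9 × 12.011 = 108.099
  H: 14 × 1.008 = 14.112
  O: 3 × 15.999 = 47.997
Sum: 2×79.904 + 9×12.011 + 14×1.008 + 3×15.999 = 330.016 → 330.02 g/mol.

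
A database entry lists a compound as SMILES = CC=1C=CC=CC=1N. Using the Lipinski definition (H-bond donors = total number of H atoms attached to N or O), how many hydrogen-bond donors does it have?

2

Donors: find every N or O and count the H atoms it carries.
  atom 8 (N): bond orders sum to 1 → 2 H
Lipinski HBD = 2.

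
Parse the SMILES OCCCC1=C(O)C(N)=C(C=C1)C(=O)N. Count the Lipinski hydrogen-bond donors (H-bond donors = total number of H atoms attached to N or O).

6

Donors: find every N or O and count the H atoms it carries.
  atom 1 (O): bond orders sum to 1 → 1 H
  atom 7 (O): bond orders sum to 1 → 1 H
  atom 9 (N): bond orders sum to 1 → 2 H
  atom 14 (O): bond orders sum to 2 → 0 H
  atom 15 (N): bond orders sum to 1 → 2 H
Lipinski HBD = 6.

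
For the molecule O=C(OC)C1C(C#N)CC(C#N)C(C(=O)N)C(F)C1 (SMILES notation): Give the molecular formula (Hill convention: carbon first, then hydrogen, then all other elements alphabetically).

Walk through each heavy atom and fill implicit hydrogens from standard valence (C 4, N 3, O 2, S 2, halogen 1):
  atom 1: O, bond orders sum to 2 (valence 2) → 0 H
  atom 2: C, bond orders sum to 4 (valence 4) → 0 H
  atom 3: O, bond orders sum to 2 (valence 2) → 0 H
  atom 4: C, bond orders sum to 1 (valence 4) → 3 H
  atom 5: C, bond orders sum to 3 (valence 4) → 1 H
  atom 6: C, bond orders sum to 3 (valence 4) → 1 H
  atom 7: C, bond orders sum to 4 (valence 4) → 0 H
  atom 8: N, bond orders sum to 3 (valence 3) → 0 H
  atom 9: C, bond orders sum to 2 (valence 4) → 2 H
  atom 10: C, bond orders sum to 3 (valence 4) → 1 H
  atom 11: C, bond orders sum to 4 (valence 4) → 0 H
  atom 12: N, bond orders sum to 3 (valence 3) → 0 H
  atom 13: C, bond orders sum to 3 (valence 4) → 1 H
  atom 14: C, bond orders sum to 4 (valence 4) → 0 H
  atom 15: O, bond orders sum to 2 (valence 2) → 0 H
  atom 16: N, bond orders sum to 1 (valence 3) → 2 H
  atom 17: C, bond orders sum to 3 (valence 4) → 1 H
  atom 18: F (halogen, monovalent) → 0 H
  atom 19: C, bond orders sum to 2 (valence 4) → 2 H
Totals → C:12, H:14, F:1, N:3, O:3.
In Hill order: C12H14FN3O3.

C12H14FN3O3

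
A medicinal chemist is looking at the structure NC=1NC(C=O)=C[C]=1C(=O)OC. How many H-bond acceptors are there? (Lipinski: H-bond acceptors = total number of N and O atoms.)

N atoms: 2; O atoms: 3.
Lipinski HBA = 2 + 3 = 5.

5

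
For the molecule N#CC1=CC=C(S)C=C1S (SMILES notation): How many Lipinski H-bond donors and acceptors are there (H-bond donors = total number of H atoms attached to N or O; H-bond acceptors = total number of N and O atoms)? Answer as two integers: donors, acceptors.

0, 1

Donors: find every N or O and count the H atoms it carries.
  atom 1 (N): bond orders sum to 3 → 0 H
Lipinski HBD = 0.
Acceptors: N atoms = 1, O atoms = 0 → HBA = 1.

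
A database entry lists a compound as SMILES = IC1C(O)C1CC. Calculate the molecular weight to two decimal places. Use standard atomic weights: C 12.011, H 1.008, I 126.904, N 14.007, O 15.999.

First, the molecular formula is C5H9IO (counting implicit H from valence).
  C: 5 × 12.011 = 60.055
  H: 9 × 1.008 = 9.072
  I: 1 × 126.904 = 126.904
  O: 1 × 15.999 = 15.999
Sum: 5×12.011 + 9×1.008 + 1×126.904 + 1×15.999 = 212.030 → 212.03 g/mol.

212.03 g/mol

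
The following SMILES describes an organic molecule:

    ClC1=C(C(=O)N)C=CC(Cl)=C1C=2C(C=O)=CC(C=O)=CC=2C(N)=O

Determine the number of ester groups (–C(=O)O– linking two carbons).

Scan the SMILES for the ester motif — none present.
Groups that are present: 2 aldehyde, 2 amide.

0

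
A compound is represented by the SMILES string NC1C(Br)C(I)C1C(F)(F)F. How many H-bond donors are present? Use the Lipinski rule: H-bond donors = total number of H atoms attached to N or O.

2

Donors: find every N or O and count the H atoms it carries.
  atom 1 (N): bond orders sum to 1 → 2 H
Lipinski HBD = 2.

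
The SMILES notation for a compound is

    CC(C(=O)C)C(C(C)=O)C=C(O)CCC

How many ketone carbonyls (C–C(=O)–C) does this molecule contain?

The ketone motif appears at heavy-atom positions 3, 7 in the SMILES.
Other groups present: 1 alkene, 1 hydroxyl.
Ketone count: 2.

2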